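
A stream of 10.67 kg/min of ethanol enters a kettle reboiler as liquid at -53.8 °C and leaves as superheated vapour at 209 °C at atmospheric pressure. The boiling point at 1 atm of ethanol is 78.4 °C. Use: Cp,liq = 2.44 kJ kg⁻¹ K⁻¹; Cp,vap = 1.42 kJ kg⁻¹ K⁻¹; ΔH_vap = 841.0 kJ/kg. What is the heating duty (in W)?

Q = 240000 W

liquid -53.8→78.4 °C: 322.57 kJ/kg
vaporisation at 78.4 °C: 841 kJ/kg
vapour 78.4→209 °C: 185.45 kJ/kg
Δh = 322.57 + 841 + 185.45 = 1349 kJ/kg
Q = ṁ·Δh = 10.67 kg/min × 1349 kJ/kg = 14394 kJ/min
|Q| = 239.9 kW = 239900 W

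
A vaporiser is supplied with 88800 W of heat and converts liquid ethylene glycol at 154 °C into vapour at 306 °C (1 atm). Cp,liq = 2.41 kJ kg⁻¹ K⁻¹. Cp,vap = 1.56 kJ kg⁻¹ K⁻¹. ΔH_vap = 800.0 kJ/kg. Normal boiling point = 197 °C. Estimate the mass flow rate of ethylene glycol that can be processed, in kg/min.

ṁ = 4.96 kg/min

Δh = 2.41×(197−154) + 800.0 + 1.56×(306−197) = 1073.7 kJ/kg
Q = 88800 W = 88.8 kJ/s = 5328 kJ/min
ṁ = Q/Δh = 5328 / 1073.7 = 4.9624 kg/min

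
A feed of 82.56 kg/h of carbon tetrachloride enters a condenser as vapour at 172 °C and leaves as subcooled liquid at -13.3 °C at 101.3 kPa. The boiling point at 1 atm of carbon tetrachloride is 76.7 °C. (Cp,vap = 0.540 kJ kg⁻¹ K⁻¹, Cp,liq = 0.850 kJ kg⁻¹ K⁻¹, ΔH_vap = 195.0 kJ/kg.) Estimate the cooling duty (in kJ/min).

Q_c = 444 kJ/min

vapour 172→76.7 °C: -51.462 kJ/kg
condensation at 76.7 °C: -195 kJ/kg
liquid 76.7→-13.3 °C: -76.5 kJ/kg
Δh = -51.462 + -195 + -76.5 = -322.96 kJ/kg
Q = ṁ·Δh = 82.56 kg/h × -322.96 kJ/kg = -26664 kJ/h
|Q| = 7.4066 kW = 444.4 kJ/min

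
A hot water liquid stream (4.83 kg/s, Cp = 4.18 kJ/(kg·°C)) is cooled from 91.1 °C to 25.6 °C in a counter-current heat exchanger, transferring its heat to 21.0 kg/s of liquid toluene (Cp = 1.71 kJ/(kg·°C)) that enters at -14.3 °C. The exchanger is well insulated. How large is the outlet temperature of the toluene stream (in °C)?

Heat released by hot stream: Q = 4.83 × 4.18 × (91.1 − 25.6) = 1322.4 kJ/s
Energy balance on cold side (adiabatic exchanger): Q = ṁ_c·Cp_c·(T_c,out − T_c,in)
T_c,out = -14.3 + 1322.4/(21.0 × 1.71) = 22.526 °C

T_c,out = 22.5 °C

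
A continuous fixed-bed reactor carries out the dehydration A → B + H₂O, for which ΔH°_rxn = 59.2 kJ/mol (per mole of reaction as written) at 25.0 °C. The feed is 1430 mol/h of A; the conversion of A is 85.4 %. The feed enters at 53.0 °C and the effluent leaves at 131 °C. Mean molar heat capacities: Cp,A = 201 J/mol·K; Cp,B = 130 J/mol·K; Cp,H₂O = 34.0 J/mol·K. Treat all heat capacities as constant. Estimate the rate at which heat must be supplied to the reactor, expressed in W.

Extent of reaction ξ = 0.854 × 1430 = 1221.2 mol/h
Reaction term: ξ·ΔH°_rxn = 1221.2 × 59.2 = 72296 kJ/h
Sensible, feed 53.0→25 °C: -8048 kJ/h
Outlet flows (mol/h): A 208.78, B 1221.2, H₂O 1221.2
Sensible, products 25→131 °C: 25678 kJ/h
Q = ΔH = 89926 kJ/h = 24.979 kW
Heat supplied = 24979 W

Q_in = 25000 W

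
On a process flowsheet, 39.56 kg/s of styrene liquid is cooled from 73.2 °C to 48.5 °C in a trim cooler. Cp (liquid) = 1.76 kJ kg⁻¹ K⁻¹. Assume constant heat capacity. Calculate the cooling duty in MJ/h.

Q_c = 6190 MJ/h

Q = ṁ·Cp·ΔT = 39.56 × 1.76 × (48.5 − 73.2) = -1719.8 kJ/s
Cooling duty = 6191.1 MJ/h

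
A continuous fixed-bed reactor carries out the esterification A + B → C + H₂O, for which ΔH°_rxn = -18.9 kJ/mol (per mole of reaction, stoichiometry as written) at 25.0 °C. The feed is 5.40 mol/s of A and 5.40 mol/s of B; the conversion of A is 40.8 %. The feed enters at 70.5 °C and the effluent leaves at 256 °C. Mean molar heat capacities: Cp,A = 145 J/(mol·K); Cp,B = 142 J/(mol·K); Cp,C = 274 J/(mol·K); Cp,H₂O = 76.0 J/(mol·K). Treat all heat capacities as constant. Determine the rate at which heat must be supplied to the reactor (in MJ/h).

Extent of reaction ξ = 0.408 × 5.40 = 2.2032 mol/s
Reaction term: ξ·ΔH°_rxn = 2.2032 × -18.9 = -41.64 kJ/s
Sensible, feed 70.5→25 °C: -70.516 kJ/s
Outlet flows (mol/s): A 3.1968, B 3.1968, C 2.2032, H₂O 2.2032
Sensible, products 25→256 °C: 390.07 kJ/s
Q = ΔH = 277.91 kJ/s = 277.91 kW
Heat supplied = 1000.5 MJ/h

Q_in = 1000 MJ/h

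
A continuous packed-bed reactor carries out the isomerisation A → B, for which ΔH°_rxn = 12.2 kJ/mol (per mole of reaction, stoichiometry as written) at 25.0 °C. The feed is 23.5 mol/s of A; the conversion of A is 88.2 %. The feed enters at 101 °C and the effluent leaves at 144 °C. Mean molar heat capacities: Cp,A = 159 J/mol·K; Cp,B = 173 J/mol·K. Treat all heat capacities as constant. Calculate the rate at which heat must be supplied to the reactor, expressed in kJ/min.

Extent of reaction ξ = 0.882 × 23.5 = 20.727 mol/s
Reaction term: ξ·ΔH°_rxn = 20.727 × 12.2 = 252.87 kJ/s
Sensible, feed 101→25 °C: -283.97 kJ/s
Outlet flows (mol/s): A 2.773, B 20.727
Sensible, products 25→144 °C: 479.17 kJ/s
Q = ΔH = 448.07 kJ/s = 448.07 kW
Heat supplied = 26884 kJ/min

Q_in = 26900 kJ/min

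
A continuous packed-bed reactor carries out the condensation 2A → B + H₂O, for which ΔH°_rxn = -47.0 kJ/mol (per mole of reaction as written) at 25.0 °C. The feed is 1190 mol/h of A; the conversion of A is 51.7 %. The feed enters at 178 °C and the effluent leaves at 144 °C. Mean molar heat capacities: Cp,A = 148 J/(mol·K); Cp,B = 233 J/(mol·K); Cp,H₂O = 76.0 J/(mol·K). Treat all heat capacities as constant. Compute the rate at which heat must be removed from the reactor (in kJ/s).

Q_out = 5.55 kJ/s

Extent of reaction ξ = 0.517 × 1190 / 2 = 307.62 mol/h
Reaction term: ξ·ΔH°_rxn = 307.62 × -47.0 = -14458 kJ/h
Sensible, feed 178→25 °C: -26946 kJ/h
Outlet flows (mol/h): A 574.77, B 307.62, H₂O 307.62
Sensible, products 25→144 °C: 21434 kJ/h
Q = ΔH = -19970 kJ/h = -5.5473 kW
Heat removed = 5.5473 kJ/s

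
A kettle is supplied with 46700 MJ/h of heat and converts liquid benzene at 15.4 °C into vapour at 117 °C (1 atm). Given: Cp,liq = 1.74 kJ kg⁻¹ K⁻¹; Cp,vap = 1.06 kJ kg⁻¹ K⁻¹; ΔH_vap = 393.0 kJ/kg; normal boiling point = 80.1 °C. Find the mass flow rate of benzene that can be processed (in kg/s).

Δh = 1.74×(80.1−15.4) + 393.0 + 1.06×(117−80.1) = 544.69 kJ/kg
Q = 46700 MJ/h = 12972 kJ/s = 12972 kJ/s
ṁ = Q/Δh = 12972 / 544.69 = 23.816 kg/s

ṁ = 23.8 kg/s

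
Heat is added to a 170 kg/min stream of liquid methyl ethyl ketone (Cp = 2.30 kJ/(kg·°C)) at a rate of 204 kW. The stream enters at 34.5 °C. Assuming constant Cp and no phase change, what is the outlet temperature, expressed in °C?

T_out = 65.8 °C

Q = 204 kW = 12240 kJ/min
ΔT = Q/(ṁ·Cp) = 12240/(170×2.30) = 31.304 K
T_out = 34.5 + 31.304 = 65.804 °C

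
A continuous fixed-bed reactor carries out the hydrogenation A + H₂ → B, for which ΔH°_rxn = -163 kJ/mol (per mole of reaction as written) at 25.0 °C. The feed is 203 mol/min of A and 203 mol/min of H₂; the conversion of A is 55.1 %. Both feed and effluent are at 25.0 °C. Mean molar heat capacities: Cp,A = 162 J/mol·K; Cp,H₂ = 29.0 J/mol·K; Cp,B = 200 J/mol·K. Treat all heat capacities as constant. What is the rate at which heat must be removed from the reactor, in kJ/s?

Extent of reaction ξ = 0.551 × 203 = 111.85 mol/min
Reaction term: ξ·ΔH°_rxn = 111.85 × -163 = -18232 kJ/min
Q = ΔH = -18232 kJ/min = -303.87 kW
Heat removed = 303.87 kJ/s

Q_out = 304 kJ/s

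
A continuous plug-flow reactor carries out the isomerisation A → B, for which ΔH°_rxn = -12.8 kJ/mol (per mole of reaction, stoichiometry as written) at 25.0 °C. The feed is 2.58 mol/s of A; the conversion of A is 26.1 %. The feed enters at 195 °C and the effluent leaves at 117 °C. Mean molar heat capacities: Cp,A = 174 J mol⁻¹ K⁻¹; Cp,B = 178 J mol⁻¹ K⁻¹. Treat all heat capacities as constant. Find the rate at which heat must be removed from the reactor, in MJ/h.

Extent of reaction ξ = 0.261 × 2.58 = 0.67338 mol/s
Reaction term: ξ·ΔH°_rxn = 0.67338 × -12.8 = -8.6193 kJ/s
Sensible, feed 195→25 °C: -76.316 kJ/s
Outlet flows (mol/s): A 1.9066, B 0.67338
Sensible, products 25→117 °C: 41.548 kJ/s
Q = ΔH = -43.387 kJ/s = -43.387 kW
Heat removed = 156.19 MJ/h

Q_out = 156 MJ/h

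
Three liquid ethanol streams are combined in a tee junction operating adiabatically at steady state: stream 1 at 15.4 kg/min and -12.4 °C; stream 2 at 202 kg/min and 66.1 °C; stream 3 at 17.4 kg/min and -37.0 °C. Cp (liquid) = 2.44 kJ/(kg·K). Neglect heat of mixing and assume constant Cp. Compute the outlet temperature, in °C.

T_out = 53.3 °C

Energy balance with Q = 0: Σ ṁᵢCp,ᵢ(T_out − Tᵢ) = 0
T_out = Σ ṁᵢCp,ᵢTᵢ / Σ ṁᵢCp,ᵢ
      = 30543 / 572.91 = 53.311 °C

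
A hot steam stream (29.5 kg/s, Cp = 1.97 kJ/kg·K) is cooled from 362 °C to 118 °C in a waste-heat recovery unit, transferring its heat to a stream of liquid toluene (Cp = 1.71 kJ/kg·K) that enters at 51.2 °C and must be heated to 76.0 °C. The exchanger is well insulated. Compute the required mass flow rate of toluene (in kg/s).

Heat released by hot stream: Q = 29.5 × 1.97 × (362 − 118) = 14180 kJ/s
Energy balance on cold side (adiabatic exchanger): Q = ṁ_c·Cp_c·(T_c,out − T_c,in)
ṁ_c = 14180 / [1.71 × (76.0 − 51.2)] = 334.37 kg/s

ṁ_c = 334 kg/s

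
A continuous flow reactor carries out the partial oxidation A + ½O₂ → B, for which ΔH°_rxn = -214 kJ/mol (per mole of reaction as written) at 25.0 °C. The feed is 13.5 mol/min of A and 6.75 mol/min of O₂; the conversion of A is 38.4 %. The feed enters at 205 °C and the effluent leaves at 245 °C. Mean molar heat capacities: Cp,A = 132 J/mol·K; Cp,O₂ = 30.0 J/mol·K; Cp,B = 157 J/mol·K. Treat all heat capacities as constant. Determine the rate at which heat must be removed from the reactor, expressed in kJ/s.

Q_out = 17.0 kJ/s

Extent of reaction ξ = 0.384 × 13.5 = 5.184 mol/min
Reaction term: ξ·ΔH°_rxn = 5.184 × -214 = -1109.4 kJ/min
Sensible, feed 205→25 °C: -357.21 kJ/min
Outlet flows (mol/min): A 8.316, O₂ 4.158, B 5.184
Sensible, products 25→245 °C: 447.99 kJ/min
Q = ΔH = -1018.6 kJ/min = -16.977 kW
Heat removed = 16.977 kJ/s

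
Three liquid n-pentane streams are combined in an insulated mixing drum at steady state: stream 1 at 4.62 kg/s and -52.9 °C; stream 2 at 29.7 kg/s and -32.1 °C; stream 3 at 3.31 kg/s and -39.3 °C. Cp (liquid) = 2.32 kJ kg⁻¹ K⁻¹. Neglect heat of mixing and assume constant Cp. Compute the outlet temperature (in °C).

T_out = -35.3 °C

Adiabatic, steady state ⇒ Σ ṁᵢCp,ᵢ(T_out − Tᵢ) = 0
Σ ṁᵢCp,ᵢTᵢ = 4.62×2.32×-52.9 + 29.7×2.32×-32.1 + 3.31×2.32×-39.3 = -3080.6
Σ ṁᵢCp,ᵢ = 4.62×2.32 + 29.7×2.32 + 3.31×2.32 = 87.302
T_out = -3080.6 / 87.302 = -35.287 °C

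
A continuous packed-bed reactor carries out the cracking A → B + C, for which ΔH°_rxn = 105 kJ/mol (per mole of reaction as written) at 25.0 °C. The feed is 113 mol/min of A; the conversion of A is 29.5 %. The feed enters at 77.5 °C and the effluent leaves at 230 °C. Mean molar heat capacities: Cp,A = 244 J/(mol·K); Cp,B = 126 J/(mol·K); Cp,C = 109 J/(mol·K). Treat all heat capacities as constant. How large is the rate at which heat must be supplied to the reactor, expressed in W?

Extent of reaction ξ = 0.295 × 113 = 33.335 mol/min
Reaction term: ξ·ΔH°_rxn = 33.335 × 105 = 3500.2 kJ/min
Sensible, feed 77.5→25 °C: -1447.5 kJ/min
Outlet flows (mol/min): A 79.665, B 33.335, C 33.335
Sensible, products 25→230 °C: 5590.8 kJ/min
Q = ΔH = 7643.4 kJ/min = 127.39 kW
Heat supplied = 127390 W

Q_in = 127000 W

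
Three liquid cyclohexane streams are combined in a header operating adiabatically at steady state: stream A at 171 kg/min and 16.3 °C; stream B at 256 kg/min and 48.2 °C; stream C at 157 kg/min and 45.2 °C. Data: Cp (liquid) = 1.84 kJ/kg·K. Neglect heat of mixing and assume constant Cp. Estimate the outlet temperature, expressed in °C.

T_out = 38.1 °C

No heat crosses the boundary, so H_out = H_in.
Σ ṁᵢCp,ᵢTᵢ = 171×1.84×16.3 + 256×1.84×48.2 + 157×1.84×45.2 = 40890
Σ ṁᵢCp,ᵢ = 171×1.84 + 256×1.84 + 157×1.84 = 1074.6
T_out = 40890 / 1074.6 = 38.053 °C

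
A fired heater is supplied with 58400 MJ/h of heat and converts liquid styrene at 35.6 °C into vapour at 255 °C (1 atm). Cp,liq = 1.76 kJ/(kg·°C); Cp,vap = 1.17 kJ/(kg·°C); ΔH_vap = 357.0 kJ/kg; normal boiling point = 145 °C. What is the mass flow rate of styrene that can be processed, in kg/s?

ṁ = 23.9 kg/s

Δh = 1.76×(145−35.6) + 357.0 + 1.17×(255−145) = 678.24 kJ/kg
Q = 58400 MJ/h = 16222 kJ/s = 16222 kJ/s
ṁ = Q/Δh = 16222 / 678.24 = 23.918 kg/s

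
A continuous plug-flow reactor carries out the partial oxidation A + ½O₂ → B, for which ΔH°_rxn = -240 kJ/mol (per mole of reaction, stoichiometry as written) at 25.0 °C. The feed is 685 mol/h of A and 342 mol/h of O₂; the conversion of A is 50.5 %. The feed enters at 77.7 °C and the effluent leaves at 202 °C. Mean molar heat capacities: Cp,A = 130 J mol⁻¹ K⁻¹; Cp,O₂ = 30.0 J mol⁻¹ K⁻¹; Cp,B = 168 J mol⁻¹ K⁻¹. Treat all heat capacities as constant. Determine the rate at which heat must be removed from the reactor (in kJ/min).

Extent of reaction ξ = 0.505 × 685 = 345.93 mol/h
Reaction term: ξ·ΔH°_rxn = 345.93 × -240 = -83022 kJ/h
Sensible, feed 77.7→25 °C: -5233.6 kJ/h
Outlet flows (mol/h): A 339.07, O₂ 169.04, B 345.93
Sensible, products 25→202 °C: 18986 kJ/h
Q = ΔH = -69270 kJ/h = -19.242 kW
Heat removed = 1154.5 kJ/min

Q_out = 1150 kJ/min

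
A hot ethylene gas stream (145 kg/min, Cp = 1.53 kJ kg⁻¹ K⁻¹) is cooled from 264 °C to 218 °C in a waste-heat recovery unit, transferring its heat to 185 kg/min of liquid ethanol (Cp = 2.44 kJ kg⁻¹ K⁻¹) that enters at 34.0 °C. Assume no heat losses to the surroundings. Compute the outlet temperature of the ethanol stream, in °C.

T_c,out = 56.6 °C

Heat released by hot stream: Q = 145 × 1.53 × (264 − 218) = 10205 kJ/min
Energy balance on cold side (adiabatic exchanger): Q = ṁ_c·Cp_c·(T_c,out − T_c,in)
T_c,out = 34.0 + 10205/(185 × 2.44) = 56.608 °C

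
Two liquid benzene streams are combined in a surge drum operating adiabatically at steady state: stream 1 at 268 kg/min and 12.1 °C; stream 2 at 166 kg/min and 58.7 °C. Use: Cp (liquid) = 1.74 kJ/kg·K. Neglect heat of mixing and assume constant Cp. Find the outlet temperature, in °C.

T_out = 29.9 °C

No heat crosses the boundary, so H_out = H_in.
T_out = Σ ṁᵢCp,ᵢTᵢ / Σ ṁᵢCp,ᵢ
      = 22597 / 755.16 = 29.924 °C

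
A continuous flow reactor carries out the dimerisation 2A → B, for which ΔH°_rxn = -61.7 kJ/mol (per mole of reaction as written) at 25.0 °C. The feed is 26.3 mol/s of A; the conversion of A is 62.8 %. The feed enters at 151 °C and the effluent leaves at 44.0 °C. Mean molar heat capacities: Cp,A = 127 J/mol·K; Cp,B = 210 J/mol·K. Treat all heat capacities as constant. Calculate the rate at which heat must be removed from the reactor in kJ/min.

Q_out = 52400 kJ/min

Extent of reaction ξ = 0.628 × 26.3 / 2 = 8.2582 mol/s
Reaction term: ξ·ΔH°_rxn = 8.2582 × -61.7 = -509.53 kJ/s
Sensible, feed 151→25 °C: -420.85 kJ/s
Outlet flows (mol/s): A 9.7836, B 8.2582
Sensible, products 25→44.0 °C: 56.558 kJ/s
Q = ΔH = -873.83 kJ/s = -873.83 kW
Heat removed = 52430 kJ/min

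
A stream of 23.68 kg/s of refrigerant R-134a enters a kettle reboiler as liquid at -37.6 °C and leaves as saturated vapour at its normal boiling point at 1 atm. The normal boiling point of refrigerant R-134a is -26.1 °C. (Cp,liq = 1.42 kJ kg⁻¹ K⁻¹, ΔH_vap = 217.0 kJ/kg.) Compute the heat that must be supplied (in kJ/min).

Q = 332000 kJ/min

liquid -37.6→-26.1 °C: 16.33 kJ/kg
vaporisation at -26.1 °C: 217 kJ/kg
Δh = 16.33 + 217 = 233.33 kJ/kg
Q = ṁ·Δh = 23.68 kg/s × 233.33 kJ/kg = 5525.3 kJ/s
|Q| = 5525.3 kW = 331520 kJ/min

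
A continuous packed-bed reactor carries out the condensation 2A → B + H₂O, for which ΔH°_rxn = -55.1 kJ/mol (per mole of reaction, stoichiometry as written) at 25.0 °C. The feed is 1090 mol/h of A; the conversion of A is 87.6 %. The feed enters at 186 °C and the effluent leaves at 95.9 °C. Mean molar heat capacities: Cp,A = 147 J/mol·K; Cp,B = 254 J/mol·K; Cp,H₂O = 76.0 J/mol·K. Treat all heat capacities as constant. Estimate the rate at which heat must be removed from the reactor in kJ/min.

Q_out = 659 kJ/min

Extent of reaction ξ = 0.876 × 1090 / 2 = 477.42 mol/h
Reaction term: ξ·ΔH°_rxn = 477.42 × -55.1 = -26306 kJ/h
Sensible, feed 186→25 °C: -25797 kJ/h
Outlet flows (mol/h): A 135.16, B 477.42, H₂O 477.42
Sensible, products 25→95.9 °C: 12579 kJ/h
Q = ΔH = -39524 kJ/h = -10.979 kW
Heat removed = 658.73 kJ/min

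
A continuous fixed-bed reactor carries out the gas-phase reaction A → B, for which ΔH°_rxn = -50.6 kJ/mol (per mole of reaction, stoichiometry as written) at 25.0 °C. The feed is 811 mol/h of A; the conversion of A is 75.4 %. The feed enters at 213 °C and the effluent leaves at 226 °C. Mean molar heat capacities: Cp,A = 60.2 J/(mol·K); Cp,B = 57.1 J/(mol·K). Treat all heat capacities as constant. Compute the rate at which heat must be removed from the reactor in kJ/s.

Extent of reaction ξ = 0.754 × 811 = 611.49 mol/h
Reaction term: ξ·ΔH°_rxn = 611.49 × -50.6 = -30942 kJ/h
Sensible, feed 213→25 °C: -9178.6 kJ/h
Outlet flows (mol/h): A 199.51, B 611.49
Sensible, products 25→226 °C: 9432.2 kJ/h
Q = ΔH = -30688 kJ/h = -8.5244 kW
Heat removed = 8.5244 kJ/s

Q_out = 8.52 kJ/s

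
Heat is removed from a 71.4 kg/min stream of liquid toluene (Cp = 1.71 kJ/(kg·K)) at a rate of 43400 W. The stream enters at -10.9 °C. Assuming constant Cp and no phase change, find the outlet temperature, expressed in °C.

T_out = -32.2 °C

Q = 43400 W = 2604 kJ/min
ΔT = Q/(ṁ·Cp) = 2604/(71.4×1.71) = 21.328 K
T_out = -10.9 − 21.328 = -32.228 °C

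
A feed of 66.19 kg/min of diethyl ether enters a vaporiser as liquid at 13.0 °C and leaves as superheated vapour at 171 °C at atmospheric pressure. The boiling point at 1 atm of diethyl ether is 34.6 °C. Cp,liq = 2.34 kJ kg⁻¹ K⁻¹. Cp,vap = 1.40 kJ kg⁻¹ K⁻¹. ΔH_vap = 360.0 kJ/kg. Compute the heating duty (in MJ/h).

liquid 13.0→34.6 °C: 50.544 kJ/kg
vaporisation at 34.6 °C: 360 kJ/kg
vapour 34.6→171 °C: 190.96 kJ/kg
Δh = 50.544 + 360 + 190.96 = 601.5 kJ/kg
Q = ṁ·Δh = 66.19 kg/min × 601.5 kJ/kg = 39814 kJ/min
|Q| = 663.56 kW = 2388.8 MJ/h

Q = 2390 MJ/h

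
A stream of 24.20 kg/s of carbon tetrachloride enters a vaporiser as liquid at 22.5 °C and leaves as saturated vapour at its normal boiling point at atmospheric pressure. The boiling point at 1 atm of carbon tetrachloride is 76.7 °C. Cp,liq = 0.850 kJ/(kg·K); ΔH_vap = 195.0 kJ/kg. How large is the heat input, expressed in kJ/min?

Q = 350000 kJ/min

liquid 22.5→76.7 °C: 46.07 kJ/kg
vaporisation at 76.7 °C: 195 kJ/kg
Δh = 46.07 + 195 = 241.07 kJ/kg
Q = ṁ·Δh = 24.20 kg/s × 241.07 kJ/kg = 5833.9 kJ/s
|Q| = 5833.9 kW = 350030 kJ/min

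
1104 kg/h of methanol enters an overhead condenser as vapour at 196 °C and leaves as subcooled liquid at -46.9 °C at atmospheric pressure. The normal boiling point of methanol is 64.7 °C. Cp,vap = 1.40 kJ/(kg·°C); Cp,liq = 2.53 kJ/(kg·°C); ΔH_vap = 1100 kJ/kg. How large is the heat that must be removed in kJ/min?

Q_c = 28800 kJ/min

vapour 196→64.7 °C: -183.82 kJ/kg
condensation at 64.7 °C: -1100 kJ/kg
liquid 64.7→-46.9 °C: -282.35 kJ/kg
Δh = -183.82 + -1100 + -282.35 = -1566.2 kJ/kg
Q = ṁ·Δh = 1104 kg/h × -1566.2 kJ/kg = -1.729e+06 kJ/h
|Q| = 480.29 kW = 28817 kJ/min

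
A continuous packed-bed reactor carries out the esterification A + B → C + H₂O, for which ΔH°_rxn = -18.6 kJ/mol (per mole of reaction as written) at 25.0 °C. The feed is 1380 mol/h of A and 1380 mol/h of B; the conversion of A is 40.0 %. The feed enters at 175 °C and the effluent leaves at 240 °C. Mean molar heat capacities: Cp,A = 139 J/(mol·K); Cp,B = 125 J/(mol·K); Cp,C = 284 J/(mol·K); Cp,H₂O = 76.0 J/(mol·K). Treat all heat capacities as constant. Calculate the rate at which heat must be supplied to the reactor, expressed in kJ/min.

Q_in = 413 kJ/min

Extent of reaction ξ = 0.400 × 1380 = 552 mol/h
Reaction term: ξ·ΔH°_rxn = 552 × -18.6 = -10267 kJ/h
Sensible, feed 175→25 °C: -54648 kJ/h
Outlet flows (mol/h): A 828, B 828, C 552, H₂O 552
Sensible, products 25→240 °C: 89722 kJ/h
Q = ΔH = 24807 kJ/h = 6.8908 kW
Heat supplied = 413.45 kJ/min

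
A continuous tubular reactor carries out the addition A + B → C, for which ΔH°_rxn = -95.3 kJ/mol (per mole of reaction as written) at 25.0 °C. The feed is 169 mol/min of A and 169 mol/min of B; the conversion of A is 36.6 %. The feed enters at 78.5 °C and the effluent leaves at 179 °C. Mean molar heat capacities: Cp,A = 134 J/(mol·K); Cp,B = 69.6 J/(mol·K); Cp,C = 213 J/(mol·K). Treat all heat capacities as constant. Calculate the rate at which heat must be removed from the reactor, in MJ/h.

Q_out = 141 MJ/h

Extent of reaction ξ = 0.366 × 169 = 61.854 mol/min
Reaction term: ξ·ΔH°_rxn = 61.854 × -95.3 = -5894.7 kJ/min
Sensible, feed 78.5→25 °C: -1840.8 kJ/min
Outlet flows (mol/min): A 107.15, B 107.15, C 61.854
Sensible, products 25→179 °C: 5388.4 kJ/min
Q = ΔH = -2347.1 kJ/min = -39.118 kW
Heat removed = 140.83 MJ/h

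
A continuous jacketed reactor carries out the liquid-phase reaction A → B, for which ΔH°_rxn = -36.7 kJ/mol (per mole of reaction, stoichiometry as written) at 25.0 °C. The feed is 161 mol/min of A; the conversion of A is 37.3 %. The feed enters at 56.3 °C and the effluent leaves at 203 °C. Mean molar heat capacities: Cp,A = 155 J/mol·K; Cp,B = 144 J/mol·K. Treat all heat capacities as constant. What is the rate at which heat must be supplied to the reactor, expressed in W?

Extent of reaction ξ = 0.373 × 161 = 60.053 mol/min
Reaction term: ξ·ΔH°_rxn = 60.053 × -36.7 = -2203.9 kJ/min
Sensible, feed 56.3→25 °C: -781.09 kJ/min
Outlet flows (mol/min): A 100.95, B 60.053
Sensible, products 25→203 °C: 4324.4 kJ/min
Q = ΔH = 1339.4 kJ/min = 22.323 kW
Heat supplied = 22323 W

Q_in = 22300 W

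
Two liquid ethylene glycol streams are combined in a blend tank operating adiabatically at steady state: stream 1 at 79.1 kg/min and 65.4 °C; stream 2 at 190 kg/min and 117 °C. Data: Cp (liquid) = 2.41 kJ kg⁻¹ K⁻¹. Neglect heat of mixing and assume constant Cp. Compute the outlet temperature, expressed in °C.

Energy balance with Q = 0: Σ ṁᵢCp,ᵢ(T_out − Tᵢ) = 0
T_out = Σ ṁᵢCp,ᵢTᵢ / Σ ṁᵢCp,ᵢ
      = 66042 / 648.53 = 101.83 °C

T_out = 102 °C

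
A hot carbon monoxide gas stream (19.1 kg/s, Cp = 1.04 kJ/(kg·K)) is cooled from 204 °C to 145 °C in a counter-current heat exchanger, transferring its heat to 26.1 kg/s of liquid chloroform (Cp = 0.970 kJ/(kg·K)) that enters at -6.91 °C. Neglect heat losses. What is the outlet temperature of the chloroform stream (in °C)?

T_c,out = 39.4 °C

Heat released by hot stream: Q = 19.1 × 1.04 × (204 − 145) = 1172 kJ/s
Energy balance on cold side (adiabatic exchanger): Q = ṁ_c·Cp_c·(T_c,out − T_c,in)
T_c,out = -6.91 + 1172/(26.1 × 0.970) = 39.382 °C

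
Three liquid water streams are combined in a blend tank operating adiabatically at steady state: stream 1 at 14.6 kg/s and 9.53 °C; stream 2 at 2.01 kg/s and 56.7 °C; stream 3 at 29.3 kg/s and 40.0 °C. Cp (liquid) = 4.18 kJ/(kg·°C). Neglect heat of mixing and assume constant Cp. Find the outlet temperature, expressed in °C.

T_out = 31.0 °C

No heat crosses the boundary, so H_out = H_in.
T_out = Σ ṁᵢCp,ᵢTᵢ / Σ ṁᵢCp,ᵢ
      = 5956.9 / 191.9 = 31.041 °C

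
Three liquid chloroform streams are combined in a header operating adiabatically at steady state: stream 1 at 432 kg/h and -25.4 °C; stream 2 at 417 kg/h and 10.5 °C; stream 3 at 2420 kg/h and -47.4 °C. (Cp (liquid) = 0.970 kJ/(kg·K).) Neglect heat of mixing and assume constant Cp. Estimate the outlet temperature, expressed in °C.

No heat crosses the boundary, so H_out = H_in.
T_out = Σ ṁᵢCp,ᵢTᵢ / Σ ṁᵢCp,ᵢ
      = -117660 / 3170.9 = -37.107 °C

T_out = -37.1 °C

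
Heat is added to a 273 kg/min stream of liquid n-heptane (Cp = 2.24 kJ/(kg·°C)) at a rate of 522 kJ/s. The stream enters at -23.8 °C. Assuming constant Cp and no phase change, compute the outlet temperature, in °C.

T_out = 27.4 °C

Q = 522 kJ/s = 31320 kJ/min
ΔT = Q/(ṁ·Cp) = 31320/(273×2.24) = 51.217 K
T_out = -23.8 + 51.217 = 27.417 °C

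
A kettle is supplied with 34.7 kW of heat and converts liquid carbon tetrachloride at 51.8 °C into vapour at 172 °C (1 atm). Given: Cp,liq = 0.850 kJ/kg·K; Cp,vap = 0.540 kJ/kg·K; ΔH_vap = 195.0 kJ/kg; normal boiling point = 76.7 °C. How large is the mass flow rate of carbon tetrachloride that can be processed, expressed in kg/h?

ṁ = 467 kg/h

Δh = 0.850×(76.7−51.8) + 195.0 + 0.540×(172−76.7) = 267.63 kJ/kg
Q = 34.7 kW = 34.7 kJ/s = 124920 kJ/h
ṁ = Q/Δh = 124920 / 267.63 = 466.77 kg/h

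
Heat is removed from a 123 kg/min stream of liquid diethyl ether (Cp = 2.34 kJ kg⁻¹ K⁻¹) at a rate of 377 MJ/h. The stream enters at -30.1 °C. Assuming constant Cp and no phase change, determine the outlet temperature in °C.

T_out = -51.9 °C

Q = 377 MJ/h = 6283.3 kJ/min
ΔT = Q/(ṁ·Cp) = 6283.3/(123×2.34) = 21.831 K
T_out = -30.1 − 21.831 = -51.931 °C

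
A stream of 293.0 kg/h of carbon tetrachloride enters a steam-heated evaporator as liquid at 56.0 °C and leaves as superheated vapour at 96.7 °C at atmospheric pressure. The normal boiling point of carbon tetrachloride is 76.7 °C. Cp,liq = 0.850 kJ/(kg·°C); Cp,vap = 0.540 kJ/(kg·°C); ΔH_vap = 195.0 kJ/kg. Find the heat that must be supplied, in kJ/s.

liquid 56.0→76.7 °C: 17.595 kJ/kg
vaporisation at 76.7 °C: 195 kJ/kg
vapour 76.7→96.7 °C: 10.8 kJ/kg
Δh = 17.595 + 195 + 10.8 = 223.4 kJ/kg
Q = ṁ·Δh = 293.0 kg/h × 223.4 kJ/kg = 65455 kJ/h
|Q| = 18.182 kW

Q = 18.2 kJ/s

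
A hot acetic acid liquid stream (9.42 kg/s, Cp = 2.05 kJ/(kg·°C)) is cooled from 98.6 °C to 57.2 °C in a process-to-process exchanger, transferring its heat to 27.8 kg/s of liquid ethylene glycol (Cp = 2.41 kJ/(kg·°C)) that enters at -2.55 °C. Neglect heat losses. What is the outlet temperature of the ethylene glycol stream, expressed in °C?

Heat released by hot stream: Q = 9.42 × 2.05 × (98.6 − 57.2) = 799.48 kJ/s
Energy balance on cold side (adiabatic exchanger): Q = ṁ_c·Cp_c·(T_c,out − T_c,in)
T_c,out = -2.55 + 799.48/(27.8 × 2.41) = 9.3828 °C

T_c,out = 9.38 °C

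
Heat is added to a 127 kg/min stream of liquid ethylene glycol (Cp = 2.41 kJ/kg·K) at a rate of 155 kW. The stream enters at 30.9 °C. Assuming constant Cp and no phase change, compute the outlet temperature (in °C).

Q = 155 kW = 9300 kJ/min
ΔT = Q/(ṁ·Cp) = 9300/(127×2.41) = 30.385 K
T_out = 30.9 + 30.385 = 61.285 °C

T_out = 61.3 °C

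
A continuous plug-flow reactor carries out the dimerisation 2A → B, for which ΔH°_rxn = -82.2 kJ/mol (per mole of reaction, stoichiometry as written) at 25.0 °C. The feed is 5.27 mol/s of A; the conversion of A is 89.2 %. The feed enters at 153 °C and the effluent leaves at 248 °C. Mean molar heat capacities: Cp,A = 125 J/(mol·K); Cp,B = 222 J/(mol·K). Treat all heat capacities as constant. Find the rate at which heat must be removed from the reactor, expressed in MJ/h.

Q_out = 523 MJ/h

Extent of reaction ξ = 0.892 × 5.27 / 2 = 2.3504 mol/s
Reaction term: ξ·ΔH°_rxn = 2.3504 × -82.2 = -193.2 kJ/s
Sensible, feed 153→25 °C: -84.32 kJ/s
Outlet flows (mol/s): A 0.56916, B 2.3504
Sensible, products 25→248 °C: 132.23 kJ/s
Q = ΔH = -145.3 kJ/s = -145.3 kW
Heat removed = 523.08 MJ/h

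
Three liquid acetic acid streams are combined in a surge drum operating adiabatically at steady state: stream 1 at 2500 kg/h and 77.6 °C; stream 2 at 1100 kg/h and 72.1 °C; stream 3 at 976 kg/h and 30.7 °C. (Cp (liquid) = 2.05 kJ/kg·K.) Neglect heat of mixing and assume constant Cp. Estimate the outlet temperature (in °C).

T_out = 66.3 °C

Energy balance with Q = 0: Σ ṁᵢCp,ᵢ(T_out − Tᵢ) = 0
T_out = Σ ṁᵢCp,ᵢTᵢ / Σ ṁᵢCp,ᵢ
      = 621710 / 9380.8 = 66.275 °C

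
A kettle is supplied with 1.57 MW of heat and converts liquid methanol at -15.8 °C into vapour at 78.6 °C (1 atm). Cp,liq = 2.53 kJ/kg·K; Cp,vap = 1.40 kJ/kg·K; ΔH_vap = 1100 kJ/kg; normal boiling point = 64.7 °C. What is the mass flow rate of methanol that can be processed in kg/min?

Δh = 2.53×(64.7−-15.8) + 1100 + 1.40×(78.6−64.7) = 1323.1 kJ/kg
Q = 1.57 MW = 1570 kJ/s = 94200 kJ/min
ṁ = Q/Δh = 94200 / 1323.1 = 71.195 kg/min

ṁ = 71.2 kg/min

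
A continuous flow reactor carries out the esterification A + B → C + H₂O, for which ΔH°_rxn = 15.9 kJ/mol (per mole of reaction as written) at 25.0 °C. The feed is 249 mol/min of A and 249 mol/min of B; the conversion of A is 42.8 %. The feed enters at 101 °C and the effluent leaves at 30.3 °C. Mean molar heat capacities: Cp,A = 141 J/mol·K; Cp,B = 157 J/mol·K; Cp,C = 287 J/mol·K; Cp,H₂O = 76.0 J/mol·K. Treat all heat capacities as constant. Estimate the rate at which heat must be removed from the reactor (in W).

Extent of reaction ξ = 0.428 × 249 = 106.57 mol/min
Reaction term: ξ·ΔH°_rxn = 106.57 × 15.9 = 1694.5 kJ/min
Sensible, feed 101→25 °C: -5639.4 kJ/min
Outlet flows (mol/min): A 142.43, B 142.43, C 106.57, H₂O 106.57
Sensible, products 25→30.3 °C: 429.98 kJ/min
Q = ΔH = -3514.9 kJ/min = -58.581 kW
Heat removed = 58581 W

Q_out = 58600 W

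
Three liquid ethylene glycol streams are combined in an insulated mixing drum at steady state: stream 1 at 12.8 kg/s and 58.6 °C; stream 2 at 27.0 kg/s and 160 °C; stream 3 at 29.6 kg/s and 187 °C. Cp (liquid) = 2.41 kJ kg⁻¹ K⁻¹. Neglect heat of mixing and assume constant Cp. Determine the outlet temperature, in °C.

No heat crosses the boundary, so H_out = H_in.
Σ ṁᵢCp,ᵢTᵢ = 12.8×2.41×58.6 + 27.0×2.41×160 + 29.6×2.41×187 = 25559
Σ ṁᵢCp,ᵢ = 12.8×2.41 + 27.0×2.41 + 29.6×2.41 = 167.25
T_out = 25559 / 167.25 = 152.81 °C

T_out = 153 °C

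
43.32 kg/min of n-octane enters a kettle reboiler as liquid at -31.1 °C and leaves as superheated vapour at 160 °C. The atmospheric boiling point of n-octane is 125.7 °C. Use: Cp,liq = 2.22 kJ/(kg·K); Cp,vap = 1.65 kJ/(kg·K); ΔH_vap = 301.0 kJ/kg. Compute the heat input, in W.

Q = 510000 W

liquid -31.1→125.7 °C: 348.1 kJ/kg
vaporisation at 125.7 °C: 301 kJ/kg
vapour 125.7→160 °C: 56.595 kJ/kg
Δh = 348.1 + 301 + 56.595 = 705.69 kJ/kg
Q = ṁ·Δh = 43.32 kg/min × 705.69 kJ/kg = 30571 kJ/min
|Q| = 509.51 kW = 509510 W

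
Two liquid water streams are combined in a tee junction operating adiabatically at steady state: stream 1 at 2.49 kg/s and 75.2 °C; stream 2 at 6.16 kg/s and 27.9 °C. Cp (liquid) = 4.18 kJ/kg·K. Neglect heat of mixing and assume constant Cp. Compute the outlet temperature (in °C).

Energy balance with Q = 0: Σ ṁᵢCp,ᵢ(T_out − Tᵢ) = 0
Σ ṁᵢCp,ᵢTᵢ = 2.49×4.18×75.2 + 6.16×4.18×27.9 = 1501.1
Σ ṁᵢCp,ᵢ = 2.49×4.18 + 6.16×4.18 = 36.157
T_out = 1501.1 / 36.157 = 41.516 °C

T_out = 41.5 °C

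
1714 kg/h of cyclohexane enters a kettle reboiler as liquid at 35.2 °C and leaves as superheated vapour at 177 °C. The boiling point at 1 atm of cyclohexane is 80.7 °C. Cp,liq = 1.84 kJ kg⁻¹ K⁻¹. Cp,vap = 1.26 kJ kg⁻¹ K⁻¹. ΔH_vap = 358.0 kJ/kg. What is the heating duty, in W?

liquid 35.2→80.7 °C: 83.72 kJ/kg
vaporisation at 80.7 °C: 358 kJ/kg
vapour 80.7→177 °C: 121.34 kJ/kg
Δh = 83.72 + 358 + 121.34 = 563.06 kJ/kg
Q = ṁ·Δh = 1714 kg/h × 563.06 kJ/kg = 965080 kJ/h
|Q| = 268.08 kW = 268080 W

Q = 268000 W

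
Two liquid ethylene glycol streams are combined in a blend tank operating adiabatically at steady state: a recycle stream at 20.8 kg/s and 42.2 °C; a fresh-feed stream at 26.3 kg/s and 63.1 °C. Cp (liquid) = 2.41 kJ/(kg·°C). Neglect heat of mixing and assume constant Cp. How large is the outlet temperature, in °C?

Energy balance with Q = 0: Σ ṁᵢCp,ᵢ(T_out − Tᵢ) = 0
Σ ṁᵢCp,ᵢTᵢ = 20.8×2.41×42.2 + 26.3×2.41×63.1 = 6114.9
Σ ṁᵢCp,ᵢ = 20.8×2.41 + 26.3×2.41 = 113.51
T_out = 6114.9 / 113.51 = 53.87 °C

T_out = 53.9 °C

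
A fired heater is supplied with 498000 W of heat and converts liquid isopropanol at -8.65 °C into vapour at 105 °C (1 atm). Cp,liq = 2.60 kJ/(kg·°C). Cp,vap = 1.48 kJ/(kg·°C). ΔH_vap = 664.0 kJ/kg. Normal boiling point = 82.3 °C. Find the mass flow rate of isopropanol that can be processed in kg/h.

Δh = 2.60×(82.3−-8.65) + 664.0 + 1.48×(105−82.3) = 934.07 kJ/kg
Q = 498000 W = 498 kJ/s = 1.7928e+06 kJ/h
ṁ = Q/Δh = 1.7928e+06 / 934.07 = 1919.4 kg/h

ṁ = 1920 kg/h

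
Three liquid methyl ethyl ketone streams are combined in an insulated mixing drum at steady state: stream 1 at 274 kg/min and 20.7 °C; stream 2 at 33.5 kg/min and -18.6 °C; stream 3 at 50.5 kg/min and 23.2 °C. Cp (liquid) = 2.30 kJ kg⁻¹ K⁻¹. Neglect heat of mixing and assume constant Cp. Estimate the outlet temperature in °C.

Energy balance with Q = 0: Σ ṁᵢCp,ᵢ(T_out − Tᵢ) = 0
T_out = Σ ṁᵢCp,ᵢTᵢ / Σ ṁᵢCp,ᵢ
      = 14307 / 823.4 = 17.375 °C

T_out = 17.4 °C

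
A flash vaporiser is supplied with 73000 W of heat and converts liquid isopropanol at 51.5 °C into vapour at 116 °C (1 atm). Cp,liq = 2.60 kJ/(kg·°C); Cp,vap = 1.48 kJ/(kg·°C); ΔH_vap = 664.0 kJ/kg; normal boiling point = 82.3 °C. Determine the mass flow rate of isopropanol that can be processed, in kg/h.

ṁ = 331 kg/h

Δh = 2.60×(82.3−51.5) + 664.0 + 1.48×(116−82.3) = 793.96 kJ/kg
Q = 73000 W = 73 kJ/s = 262800 kJ/h
ṁ = Q/Δh = 262800 / 793.96 = 331 kg/h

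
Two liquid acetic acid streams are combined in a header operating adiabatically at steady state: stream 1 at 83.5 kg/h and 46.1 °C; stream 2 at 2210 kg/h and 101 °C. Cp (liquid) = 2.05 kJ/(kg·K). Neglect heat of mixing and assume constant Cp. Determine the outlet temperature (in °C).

Energy balance with Q = 0: Σ ṁᵢCp,ᵢ(T_out − Tᵢ) = 0
T_out = Σ ṁᵢCp,ᵢTᵢ / Σ ṁᵢCp,ᵢ
      = 465470 / 4701.7 = 99.001 °C

T_out = 99.0 °C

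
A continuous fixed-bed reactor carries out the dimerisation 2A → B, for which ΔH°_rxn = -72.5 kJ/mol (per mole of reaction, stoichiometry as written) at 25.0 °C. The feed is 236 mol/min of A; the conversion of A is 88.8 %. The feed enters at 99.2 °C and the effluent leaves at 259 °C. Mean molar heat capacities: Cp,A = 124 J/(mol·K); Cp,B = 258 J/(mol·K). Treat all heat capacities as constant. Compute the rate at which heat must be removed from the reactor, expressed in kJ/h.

Extent of reaction ξ = 0.888 × 236 / 2 = 104.78 mol/min
Reaction term: ξ·ΔH°_rxn = 104.78 × -72.5 = -7596.8 kJ/min
Sensible, feed 99.2→25 °C: -2171.4 kJ/min
Outlet flows (mol/min): A 26.432, B 104.78
Sensible, products 25→259 °C: 7093 kJ/min
Q = ΔH = -2675.3 kJ/min = -44.588 kW
Heat removed = 160520 kJ/h

Q_out = 161000 kJ/h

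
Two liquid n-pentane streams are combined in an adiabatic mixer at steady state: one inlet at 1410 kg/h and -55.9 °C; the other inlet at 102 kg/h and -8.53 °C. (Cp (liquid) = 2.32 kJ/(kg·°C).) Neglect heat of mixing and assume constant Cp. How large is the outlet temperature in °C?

Adiabatic, steady state ⇒ Σ ṁᵢCp,ᵢ(T_out − Tᵢ) = 0
T_out = Σ ṁᵢCp,ᵢTᵢ / Σ ṁᵢCp,ᵢ
      = -184880 / 3507.8 = -52.704 °C

T_out = -52.7 °C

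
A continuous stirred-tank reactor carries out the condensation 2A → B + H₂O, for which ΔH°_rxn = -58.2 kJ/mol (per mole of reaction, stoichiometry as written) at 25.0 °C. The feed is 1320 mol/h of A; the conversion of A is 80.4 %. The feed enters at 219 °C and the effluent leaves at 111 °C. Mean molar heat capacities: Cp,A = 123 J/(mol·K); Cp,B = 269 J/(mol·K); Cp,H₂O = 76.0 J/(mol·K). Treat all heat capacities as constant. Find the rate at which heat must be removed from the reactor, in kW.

Q_out = 12.2 kW

Extent of reaction ξ = 0.804 × 1320 / 2 = 530.64 mol/h
Reaction term: ξ·ΔH°_rxn = 530.64 × -58.2 = -30883 kJ/h
Sensible, feed 219→25 °C: -31498 kJ/h
Outlet flows (mol/h): A 258.72, B 530.64, H₂O 530.64
Sensible, products 25→111 °C: 18481 kJ/h
Q = ΔH = -43900 kJ/h = -12.195 kW
Heat removed = 12.195 kW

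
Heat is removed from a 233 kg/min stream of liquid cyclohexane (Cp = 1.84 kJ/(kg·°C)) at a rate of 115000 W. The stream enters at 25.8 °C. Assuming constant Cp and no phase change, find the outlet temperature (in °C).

T_out = 9.71 °C

Q = 115000 W = 6900 kJ/min
ΔT = Q/(ṁ·Cp) = 6900/(233×1.84) = 16.094 K
T_out = 25.8 − 16.094 = 9.7056 °C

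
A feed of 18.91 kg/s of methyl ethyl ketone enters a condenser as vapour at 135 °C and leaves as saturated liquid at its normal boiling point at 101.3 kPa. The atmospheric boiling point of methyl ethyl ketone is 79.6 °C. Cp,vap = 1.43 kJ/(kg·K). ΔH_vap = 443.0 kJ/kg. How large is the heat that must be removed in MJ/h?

vapour 135→79.6 °C: -79.222 kJ/kg
condensation at 79.6 °C: -443 kJ/kg
Δh = -79.222 + -443 = -522.22 kJ/kg
Q = ṁ·Δh = 18.91 kg/s × -522.22 kJ/kg = -9875.2 kJ/s
|Q| = 9875.2 kW = 35551 MJ/h

Q_c = 35600 MJ/h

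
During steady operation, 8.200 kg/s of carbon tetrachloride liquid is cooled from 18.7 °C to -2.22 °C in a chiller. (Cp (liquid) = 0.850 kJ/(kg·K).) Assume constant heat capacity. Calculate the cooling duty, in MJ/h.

Q_c = 525 MJ/h

Q = ṁ·Cp·ΔT = 8.200 × 0.850 × (-2.22 − 18.7) = -145.81 kJ/s
Cooling duty = 524.92 MJ/h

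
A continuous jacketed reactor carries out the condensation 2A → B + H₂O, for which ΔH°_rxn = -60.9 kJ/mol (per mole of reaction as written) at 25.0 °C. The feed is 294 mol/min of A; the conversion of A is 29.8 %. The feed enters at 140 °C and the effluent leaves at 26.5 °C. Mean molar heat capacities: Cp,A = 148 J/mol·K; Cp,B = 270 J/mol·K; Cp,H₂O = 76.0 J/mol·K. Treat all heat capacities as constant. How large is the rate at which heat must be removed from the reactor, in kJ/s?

Extent of reaction ξ = 0.298 × 294 / 2 = 43.806 mol/min
Reaction term: ξ·ΔH°_rxn = 43.806 × -60.9 = -2667.8 kJ/min
Sensible, feed 140→25 °C: -5003.9 kJ/min
Outlet flows (mol/min): A 206.39, B 43.806, H₂O 43.806
Sensible, products 25→26.5 °C: 68.553 kJ/min
Q = ΔH = -7603.1 kJ/min = -126.72 kW
Heat removed = 126.72 kJ/s

Q_out = 127 kJ/s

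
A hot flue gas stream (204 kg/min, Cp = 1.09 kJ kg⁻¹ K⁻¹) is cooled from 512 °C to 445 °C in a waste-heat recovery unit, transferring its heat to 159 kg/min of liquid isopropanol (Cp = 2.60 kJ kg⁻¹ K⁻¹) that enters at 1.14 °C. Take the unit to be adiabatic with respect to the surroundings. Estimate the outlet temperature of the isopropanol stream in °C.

Heat released by hot stream: Q = 204 × 1.09 × (512 − 445) = 14898 kJ/min
Energy balance on cold side (adiabatic exchanger): Q = ṁ_c·Cp_c·(T_c,out − T_c,in)
T_c,out = 1.14 + 14898/(159 × 2.60) = 37.178 °C

T_c,out = 37.2 °C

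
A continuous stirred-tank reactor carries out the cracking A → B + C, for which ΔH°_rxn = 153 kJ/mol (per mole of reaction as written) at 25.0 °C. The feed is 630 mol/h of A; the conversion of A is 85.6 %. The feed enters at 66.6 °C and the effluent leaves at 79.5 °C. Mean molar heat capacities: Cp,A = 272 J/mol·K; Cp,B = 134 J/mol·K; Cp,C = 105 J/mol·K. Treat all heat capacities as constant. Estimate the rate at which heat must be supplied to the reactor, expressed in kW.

Extent of reaction ξ = 0.856 × 630 = 539.28 mol/h
Reaction term: ξ·ΔH°_rxn = 539.28 × 153 = 82510 kJ/h
Sensible, feed 66.6→25 °C: -7128.6 kJ/h
Outlet flows (mol/h): A 90.72, B 539.28, C 539.28
Sensible, products 25→79.5 °C: 8369.2 kJ/h
Q = ΔH = 83750 kJ/h = 23.264 kW
Heat supplied = 23.264 kW

Q_in = 23.3 kW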